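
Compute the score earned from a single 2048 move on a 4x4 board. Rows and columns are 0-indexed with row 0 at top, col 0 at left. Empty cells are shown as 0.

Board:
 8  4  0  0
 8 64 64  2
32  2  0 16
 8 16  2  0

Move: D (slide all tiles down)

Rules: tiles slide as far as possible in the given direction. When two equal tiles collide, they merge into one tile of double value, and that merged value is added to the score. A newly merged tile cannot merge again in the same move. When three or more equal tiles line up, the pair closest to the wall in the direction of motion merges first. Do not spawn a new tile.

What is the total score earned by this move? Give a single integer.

Slide down:
col 0: [8, 8, 32, 8] -> [0, 16, 32, 8]  score +16 (running 16)
col 1: [4, 64, 2, 16] -> [4, 64, 2, 16]  score +0 (running 16)
col 2: [0, 64, 0, 2] -> [0, 0, 64, 2]  score +0 (running 16)
col 3: [0, 2, 16, 0] -> [0, 0, 2, 16]  score +0 (running 16)
Board after move:
 0  4  0  0
16 64  0  0
32  2 64  2
 8 16  2 16

Answer: 16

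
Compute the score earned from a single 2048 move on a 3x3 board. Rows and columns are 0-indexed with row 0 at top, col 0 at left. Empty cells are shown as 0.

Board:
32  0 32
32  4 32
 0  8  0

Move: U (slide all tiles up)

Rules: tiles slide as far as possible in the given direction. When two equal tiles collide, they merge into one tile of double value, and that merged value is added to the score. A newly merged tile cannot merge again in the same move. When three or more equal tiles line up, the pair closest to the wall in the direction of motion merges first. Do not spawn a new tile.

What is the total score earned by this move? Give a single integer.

Slide up:
col 0: [32, 32, 0] -> [64, 0, 0]  score +64 (running 64)
col 1: [0, 4, 8] -> [4, 8, 0]  score +0 (running 64)
col 2: [32, 32, 0] -> [64, 0, 0]  score +64 (running 128)
Board after move:
64  4 64
 0  8  0
 0  0  0

Answer: 128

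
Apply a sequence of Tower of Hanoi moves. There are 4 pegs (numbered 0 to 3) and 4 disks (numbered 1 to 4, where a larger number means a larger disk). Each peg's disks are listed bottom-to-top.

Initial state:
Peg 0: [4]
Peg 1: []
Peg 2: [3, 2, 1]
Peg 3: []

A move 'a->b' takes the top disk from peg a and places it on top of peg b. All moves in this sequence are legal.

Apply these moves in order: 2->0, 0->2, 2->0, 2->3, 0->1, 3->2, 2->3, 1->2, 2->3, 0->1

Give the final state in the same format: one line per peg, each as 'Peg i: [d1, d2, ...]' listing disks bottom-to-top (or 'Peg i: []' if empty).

After move 1 (2->0):
Peg 0: [4, 1]
Peg 1: []
Peg 2: [3, 2]
Peg 3: []

After move 2 (0->2):
Peg 0: [4]
Peg 1: []
Peg 2: [3, 2, 1]
Peg 3: []

After move 3 (2->0):
Peg 0: [4, 1]
Peg 1: []
Peg 2: [3, 2]
Peg 3: []

After move 4 (2->3):
Peg 0: [4, 1]
Peg 1: []
Peg 2: [3]
Peg 3: [2]

After move 5 (0->1):
Peg 0: [4]
Peg 1: [1]
Peg 2: [3]
Peg 3: [2]

After move 6 (3->2):
Peg 0: [4]
Peg 1: [1]
Peg 2: [3, 2]
Peg 3: []

After move 7 (2->3):
Peg 0: [4]
Peg 1: [1]
Peg 2: [3]
Peg 3: [2]

After move 8 (1->2):
Peg 0: [4]
Peg 1: []
Peg 2: [3, 1]
Peg 3: [2]

After move 9 (2->3):
Peg 0: [4]
Peg 1: []
Peg 2: [3]
Peg 3: [2, 1]

After move 10 (0->1):
Peg 0: []
Peg 1: [4]
Peg 2: [3]
Peg 3: [2, 1]

Answer: Peg 0: []
Peg 1: [4]
Peg 2: [3]
Peg 3: [2, 1]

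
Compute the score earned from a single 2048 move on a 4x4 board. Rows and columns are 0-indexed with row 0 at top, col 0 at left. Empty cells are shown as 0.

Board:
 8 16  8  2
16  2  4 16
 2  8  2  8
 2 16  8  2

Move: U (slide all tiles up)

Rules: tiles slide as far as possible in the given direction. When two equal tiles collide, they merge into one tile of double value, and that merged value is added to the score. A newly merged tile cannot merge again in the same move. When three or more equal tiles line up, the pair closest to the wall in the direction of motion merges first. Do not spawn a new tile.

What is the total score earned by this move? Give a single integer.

Slide up:
col 0: [8, 16, 2, 2] -> [8, 16, 4, 0]  score +4 (running 4)
col 1: [16, 2, 8, 16] -> [16, 2, 8, 16]  score +0 (running 4)
col 2: [8, 4, 2, 8] -> [8, 4, 2, 8]  score +0 (running 4)
col 3: [2, 16, 8, 2] -> [2, 16, 8, 2]  score +0 (running 4)
Board after move:
 8 16  8  2
16  2  4 16
 4  8  2  8
 0 16  8  2

Answer: 4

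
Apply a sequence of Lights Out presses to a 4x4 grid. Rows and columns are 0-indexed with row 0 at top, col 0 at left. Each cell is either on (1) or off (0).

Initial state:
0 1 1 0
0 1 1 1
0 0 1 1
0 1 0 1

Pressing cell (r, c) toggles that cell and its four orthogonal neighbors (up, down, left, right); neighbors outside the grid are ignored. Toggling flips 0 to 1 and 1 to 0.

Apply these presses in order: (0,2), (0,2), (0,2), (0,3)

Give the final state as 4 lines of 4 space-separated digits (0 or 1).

After press 1 at (0,2):
0 0 0 1
0 1 0 1
0 0 1 1
0 1 0 1

After press 2 at (0,2):
0 1 1 0
0 1 1 1
0 0 1 1
0 1 0 1

After press 3 at (0,2):
0 0 0 1
0 1 0 1
0 0 1 1
0 1 0 1

After press 4 at (0,3):
0 0 1 0
0 1 0 0
0 0 1 1
0 1 0 1

Answer: 0 0 1 0
0 1 0 0
0 0 1 1
0 1 0 1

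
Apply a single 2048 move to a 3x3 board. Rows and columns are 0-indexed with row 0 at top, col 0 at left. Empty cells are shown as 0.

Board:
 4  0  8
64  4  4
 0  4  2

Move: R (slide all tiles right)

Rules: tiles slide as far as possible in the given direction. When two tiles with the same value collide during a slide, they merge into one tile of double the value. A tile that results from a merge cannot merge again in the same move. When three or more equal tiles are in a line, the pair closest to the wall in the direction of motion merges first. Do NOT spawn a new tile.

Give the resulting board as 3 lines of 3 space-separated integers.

Slide right:
row 0: [4, 0, 8] -> [0, 4, 8]
row 1: [64, 4, 4] -> [0, 64, 8]
row 2: [0, 4, 2] -> [0, 4, 2]

Answer:  0  4  8
 0 64  8
 0  4  2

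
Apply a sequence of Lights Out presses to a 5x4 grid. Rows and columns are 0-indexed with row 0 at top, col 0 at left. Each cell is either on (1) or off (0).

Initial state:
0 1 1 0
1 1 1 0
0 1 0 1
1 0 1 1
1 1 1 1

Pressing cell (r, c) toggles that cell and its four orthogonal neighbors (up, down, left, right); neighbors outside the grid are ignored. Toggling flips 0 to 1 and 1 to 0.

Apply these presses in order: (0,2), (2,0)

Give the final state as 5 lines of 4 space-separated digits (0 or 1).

Answer: 0 0 0 1
0 1 0 0
1 0 0 1
0 0 1 1
1 1 1 1

Derivation:
After press 1 at (0,2):
0 0 0 1
1 1 0 0
0 1 0 1
1 0 1 1
1 1 1 1

After press 2 at (2,0):
0 0 0 1
0 1 0 0
1 0 0 1
0 0 1 1
1 1 1 1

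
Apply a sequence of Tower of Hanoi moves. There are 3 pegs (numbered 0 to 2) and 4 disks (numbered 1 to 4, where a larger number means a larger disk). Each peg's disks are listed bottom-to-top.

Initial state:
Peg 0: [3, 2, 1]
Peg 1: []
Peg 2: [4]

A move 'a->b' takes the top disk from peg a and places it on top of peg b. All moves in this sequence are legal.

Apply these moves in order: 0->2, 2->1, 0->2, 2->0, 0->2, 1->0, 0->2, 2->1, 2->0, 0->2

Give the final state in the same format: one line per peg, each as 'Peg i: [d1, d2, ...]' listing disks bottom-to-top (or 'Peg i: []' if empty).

After move 1 (0->2):
Peg 0: [3, 2]
Peg 1: []
Peg 2: [4, 1]

After move 2 (2->1):
Peg 0: [3, 2]
Peg 1: [1]
Peg 2: [4]

After move 3 (0->2):
Peg 0: [3]
Peg 1: [1]
Peg 2: [4, 2]

After move 4 (2->0):
Peg 0: [3, 2]
Peg 1: [1]
Peg 2: [4]

After move 5 (0->2):
Peg 0: [3]
Peg 1: [1]
Peg 2: [4, 2]

After move 6 (1->0):
Peg 0: [3, 1]
Peg 1: []
Peg 2: [4, 2]

After move 7 (0->2):
Peg 0: [3]
Peg 1: []
Peg 2: [4, 2, 1]

After move 8 (2->1):
Peg 0: [3]
Peg 1: [1]
Peg 2: [4, 2]

After move 9 (2->0):
Peg 0: [3, 2]
Peg 1: [1]
Peg 2: [4]

After move 10 (0->2):
Peg 0: [3]
Peg 1: [1]
Peg 2: [4, 2]

Answer: Peg 0: [3]
Peg 1: [1]
Peg 2: [4, 2]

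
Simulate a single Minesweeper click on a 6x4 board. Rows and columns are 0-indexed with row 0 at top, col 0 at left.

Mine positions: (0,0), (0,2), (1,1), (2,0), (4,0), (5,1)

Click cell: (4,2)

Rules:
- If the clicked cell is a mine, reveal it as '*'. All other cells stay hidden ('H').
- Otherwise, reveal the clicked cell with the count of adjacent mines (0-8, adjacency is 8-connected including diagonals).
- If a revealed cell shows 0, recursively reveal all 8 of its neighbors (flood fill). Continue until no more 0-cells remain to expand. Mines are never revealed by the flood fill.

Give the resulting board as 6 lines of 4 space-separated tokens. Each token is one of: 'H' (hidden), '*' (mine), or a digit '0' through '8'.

H H H H
H H H H
H H H H
H H H H
H H 1 H
H H H H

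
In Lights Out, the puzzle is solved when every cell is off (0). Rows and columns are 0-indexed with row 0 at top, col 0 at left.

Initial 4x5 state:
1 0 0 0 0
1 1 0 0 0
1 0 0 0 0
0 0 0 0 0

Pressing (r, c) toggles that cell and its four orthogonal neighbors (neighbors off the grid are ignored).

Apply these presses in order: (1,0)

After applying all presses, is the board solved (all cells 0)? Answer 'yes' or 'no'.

After press 1 at (1,0):
0 0 0 0 0
0 0 0 0 0
0 0 0 0 0
0 0 0 0 0

Lights still on: 0

Answer: yes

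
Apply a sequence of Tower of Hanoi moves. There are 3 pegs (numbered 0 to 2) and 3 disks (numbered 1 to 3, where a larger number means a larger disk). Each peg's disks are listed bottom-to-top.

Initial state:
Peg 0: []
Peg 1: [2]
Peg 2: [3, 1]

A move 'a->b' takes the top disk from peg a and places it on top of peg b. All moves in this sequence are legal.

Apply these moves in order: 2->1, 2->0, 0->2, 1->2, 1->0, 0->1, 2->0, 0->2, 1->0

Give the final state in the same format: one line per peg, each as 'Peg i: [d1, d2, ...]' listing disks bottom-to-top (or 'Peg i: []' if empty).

After move 1 (2->1):
Peg 0: []
Peg 1: [2, 1]
Peg 2: [3]

After move 2 (2->0):
Peg 0: [3]
Peg 1: [2, 1]
Peg 2: []

After move 3 (0->2):
Peg 0: []
Peg 1: [2, 1]
Peg 2: [3]

After move 4 (1->2):
Peg 0: []
Peg 1: [2]
Peg 2: [3, 1]

After move 5 (1->0):
Peg 0: [2]
Peg 1: []
Peg 2: [3, 1]

After move 6 (0->1):
Peg 0: []
Peg 1: [2]
Peg 2: [3, 1]

After move 7 (2->0):
Peg 0: [1]
Peg 1: [2]
Peg 2: [3]

After move 8 (0->2):
Peg 0: []
Peg 1: [2]
Peg 2: [3, 1]

After move 9 (1->0):
Peg 0: [2]
Peg 1: []
Peg 2: [3, 1]

Answer: Peg 0: [2]
Peg 1: []
Peg 2: [3, 1]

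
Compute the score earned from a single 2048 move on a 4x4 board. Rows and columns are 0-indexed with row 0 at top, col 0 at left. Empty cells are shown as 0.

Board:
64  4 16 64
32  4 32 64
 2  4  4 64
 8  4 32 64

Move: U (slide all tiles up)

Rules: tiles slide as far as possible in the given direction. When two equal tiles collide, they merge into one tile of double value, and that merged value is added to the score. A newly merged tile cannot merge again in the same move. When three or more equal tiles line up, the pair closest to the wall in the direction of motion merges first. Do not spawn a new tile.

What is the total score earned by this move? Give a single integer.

Slide up:
col 0: [64, 32, 2, 8] -> [64, 32, 2, 8]  score +0 (running 0)
col 1: [4, 4, 4, 4] -> [8, 8, 0, 0]  score +16 (running 16)
col 2: [16, 32, 4, 32] -> [16, 32, 4, 32]  score +0 (running 16)
col 3: [64, 64, 64, 64] -> [128, 128, 0, 0]  score +256 (running 272)
Board after move:
 64   8  16 128
 32   8  32 128
  2   0   4   0
  8   0  32   0

Answer: 272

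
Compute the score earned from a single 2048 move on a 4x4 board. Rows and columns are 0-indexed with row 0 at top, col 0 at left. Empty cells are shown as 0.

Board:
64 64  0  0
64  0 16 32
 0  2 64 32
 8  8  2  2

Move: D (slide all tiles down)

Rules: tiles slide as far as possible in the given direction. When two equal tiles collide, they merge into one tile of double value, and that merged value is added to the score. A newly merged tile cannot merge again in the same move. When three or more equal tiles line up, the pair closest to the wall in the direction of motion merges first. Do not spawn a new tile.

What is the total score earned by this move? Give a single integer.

Answer: 192

Derivation:
Slide down:
col 0: [64, 64, 0, 8] -> [0, 0, 128, 8]  score +128 (running 128)
col 1: [64, 0, 2, 8] -> [0, 64, 2, 8]  score +0 (running 128)
col 2: [0, 16, 64, 2] -> [0, 16, 64, 2]  score +0 (running 128)
col 3: [0, 32, 32, 2] -> [0, 0, 64, 2]  score +64 (running 192)
Board after move:
  0   0   0   0
  0  64  16   0
128   2  64  64
  8   8   2   2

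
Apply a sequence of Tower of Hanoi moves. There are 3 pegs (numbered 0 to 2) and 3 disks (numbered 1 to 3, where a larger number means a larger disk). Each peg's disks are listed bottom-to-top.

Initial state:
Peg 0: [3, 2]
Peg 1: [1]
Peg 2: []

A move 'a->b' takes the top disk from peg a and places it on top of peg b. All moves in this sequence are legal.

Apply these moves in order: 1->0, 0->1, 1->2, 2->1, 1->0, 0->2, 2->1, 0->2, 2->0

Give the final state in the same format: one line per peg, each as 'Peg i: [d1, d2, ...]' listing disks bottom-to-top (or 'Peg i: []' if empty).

After move 1 (1->0):
Peg 0: [3, 2, 1]
Peg 1: []
Peg 2: []

After move 2 (0->1):
Peg 0: [3, 2]
Peg 1: [1]
Peg 2: []

After move 3 (1->2):
Peg 0: [3, 2]
Peg 1: []
Peg 2: [1]

After move 4 (2->1):
Peg 0: [3, 2]
Peg 1: [1]
Peg 2: []

After move 5 (1->0):
Peg 0: [3, 2, 1]
Peg 1: []
Peg 2: []

After move 6 (0->2):
Peg 0: [3, 2]
Peg 1: []
Peg 2: [1]

After move 7 (2->1):
Peg 0: [3, 2]
Peg 1: [1]
Peg 2: []

After move 8 (0->2):
Peg 0: [3]
Peg 1: [1]
Peg 2: [2]

After move 9 (2->0):
Peg 0: [3, 2]
Peg 1: [1]
Peg 2: []

Answer: Peg 0: [3, 2]
Peg 1: [1]
Peg 2: []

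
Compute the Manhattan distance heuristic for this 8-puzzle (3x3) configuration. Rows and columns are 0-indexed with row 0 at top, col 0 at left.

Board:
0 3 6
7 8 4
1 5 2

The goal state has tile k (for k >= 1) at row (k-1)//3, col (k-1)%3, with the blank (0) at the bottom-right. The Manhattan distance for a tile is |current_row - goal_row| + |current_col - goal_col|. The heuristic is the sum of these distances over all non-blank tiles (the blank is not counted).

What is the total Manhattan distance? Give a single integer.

Answer: 12

Derivation:
Tile 3: (0,1)->(0,2) = 1
Tile 6: (0,2)->(1,2) = 1
Tile 7: (1,0)->(2,0) = 1
Tile 8: (1,1)->(2,1) = 1
Tile 4: (1,2)->(1,0) = 2
Tile 1: (2,0)->(0,0) = 2
Tile 5: (2,1)->(1,1) = 1
Tile 2: (2,2)->(0,1) = 3
Sum: 1 + 1 + 1 + 1 + 2 + 2 + 1 + 3 = 12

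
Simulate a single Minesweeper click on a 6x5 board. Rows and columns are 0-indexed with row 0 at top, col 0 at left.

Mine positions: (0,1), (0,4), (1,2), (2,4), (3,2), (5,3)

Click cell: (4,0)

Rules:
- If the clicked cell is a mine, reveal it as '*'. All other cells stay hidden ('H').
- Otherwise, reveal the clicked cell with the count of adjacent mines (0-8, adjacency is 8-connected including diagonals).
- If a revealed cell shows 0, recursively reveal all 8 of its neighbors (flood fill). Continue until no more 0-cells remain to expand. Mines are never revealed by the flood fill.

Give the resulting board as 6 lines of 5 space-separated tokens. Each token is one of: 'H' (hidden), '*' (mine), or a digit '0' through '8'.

H H H H H
1 2 H H H
0 2 H H H
0 1 H H H
0 1 2 H H
0 0 1 H H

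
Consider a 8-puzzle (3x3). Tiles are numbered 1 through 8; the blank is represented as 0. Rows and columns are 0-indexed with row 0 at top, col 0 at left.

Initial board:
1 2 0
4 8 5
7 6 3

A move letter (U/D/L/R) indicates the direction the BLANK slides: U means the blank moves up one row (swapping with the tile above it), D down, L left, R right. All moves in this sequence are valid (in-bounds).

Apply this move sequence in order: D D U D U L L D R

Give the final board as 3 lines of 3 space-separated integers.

After move 1 (D):
1 2 5
4 8 0
7 6 3

After move 2 (D):
1 2 5
4 8 3
7 6 0

After move 3 (U):
1 2 5
4 8 0
7 6 3

After move 4 (D):
1 2 5
4 8 3
7 6 0

After move 5 (U):
1 2 5
4 8 0
7 6 3

After move 6 (L):
1 2 5
4 0 8
7 6 3

After move 7 (L):
1 2 5
0 4 8
7 6 3

After move 8 (D):
1 2 5
7 4 8
0 6 3

After move 9 (R):
1 2 5
7 4 8
6 0 3

Answer: 1 2 5
7 4 8
6 0 3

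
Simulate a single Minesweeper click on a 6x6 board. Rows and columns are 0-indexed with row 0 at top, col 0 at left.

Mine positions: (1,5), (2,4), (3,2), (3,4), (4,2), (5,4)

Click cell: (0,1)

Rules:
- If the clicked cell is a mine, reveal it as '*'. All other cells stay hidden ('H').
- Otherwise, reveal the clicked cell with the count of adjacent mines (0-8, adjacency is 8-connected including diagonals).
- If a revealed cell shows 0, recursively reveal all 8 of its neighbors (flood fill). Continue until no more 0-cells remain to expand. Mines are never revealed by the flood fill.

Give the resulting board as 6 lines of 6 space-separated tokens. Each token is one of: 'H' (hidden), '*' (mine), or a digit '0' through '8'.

0 0 0 0 1 H
0 0 0 1 2 H
0 1 1 3 H H
0 2 H H H H
0 2 H H H H
0 1 H H H H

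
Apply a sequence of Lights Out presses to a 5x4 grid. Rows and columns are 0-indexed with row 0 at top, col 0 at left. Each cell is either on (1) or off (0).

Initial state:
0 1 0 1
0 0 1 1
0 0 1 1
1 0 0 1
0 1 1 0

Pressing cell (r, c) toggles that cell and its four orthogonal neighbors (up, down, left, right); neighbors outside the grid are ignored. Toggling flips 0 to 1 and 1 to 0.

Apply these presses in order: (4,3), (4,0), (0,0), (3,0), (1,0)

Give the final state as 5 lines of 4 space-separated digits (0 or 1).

Answer: 0 0 0 1
0 1 1 1
0 0 1 1
1 1 0 0
0 0 0 1

Derivation:
After press 1 at (4,3):
0 1 0 1
0 0 1 1
0 0 1 1
1 0 0 0
0 1 0 1

After press 2 at (4,0):
0 1 0 1
0 0 1 1
0 0 1 1
0 0 0 0
1 0 0 1

After press 3 at (0,0):
1 0 0 1
1 0 1 1
0 0 1 1
0 0 0 0
1 0 0 1

After press 4 at (3,0):
1 0 0 1
1 0 1 1
1 0 1 1
1 1 0 0
0 0 0 1

After press 5 at (1,0):
0 0 0 1
0 1 1 1
0 0 1 1
1 1 0 0
0 0 0 1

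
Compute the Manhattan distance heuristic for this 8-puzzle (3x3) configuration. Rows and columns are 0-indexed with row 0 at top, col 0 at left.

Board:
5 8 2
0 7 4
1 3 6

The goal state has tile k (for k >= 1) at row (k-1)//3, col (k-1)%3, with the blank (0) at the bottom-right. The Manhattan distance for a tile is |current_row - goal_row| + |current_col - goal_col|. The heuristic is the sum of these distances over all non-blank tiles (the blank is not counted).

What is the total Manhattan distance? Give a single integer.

Tile 5: at (0,0), goal (1,1), distance |0-1|+|0-1| = 2
Tile 8: at (0,1), goal (2,1), distance |0-2|+|1-1| = 2
Tile 2: at (0,2), goal (0,1), distance |0-0|+|2-1| = 1
Tile 7: at (1,1), goal (2,0), distance |1-2|+|1-0| = 2
Tile 4: at (1,2), goal (1,0), distance |1-1|+|2-0| = 2
Tile 1: at (2,0), goal (0,0), distance |2-0|+|0-0| = 2
Tile 3: at (2,1), goal (0,2), distance |2-0|+|1-2| = 3
Tile 6: at (2,2), goal (1,2), distance |2-1|+|2-2| = 1
Sum: 2 + 2 + 1 + 2 + 2 + 2 + 3 + 1 = 15

Answer: 15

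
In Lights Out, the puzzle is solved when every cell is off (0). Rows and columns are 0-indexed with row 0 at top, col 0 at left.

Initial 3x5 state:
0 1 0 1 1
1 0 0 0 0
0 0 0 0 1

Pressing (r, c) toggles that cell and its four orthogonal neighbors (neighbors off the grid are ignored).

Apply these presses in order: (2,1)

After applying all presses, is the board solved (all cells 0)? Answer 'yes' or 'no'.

Answer: no

Derivation:
After press 1 at (2,1):
0 1 0 1 1
1 1 0 0 0
1 1 1 0 1

Lights still on: 9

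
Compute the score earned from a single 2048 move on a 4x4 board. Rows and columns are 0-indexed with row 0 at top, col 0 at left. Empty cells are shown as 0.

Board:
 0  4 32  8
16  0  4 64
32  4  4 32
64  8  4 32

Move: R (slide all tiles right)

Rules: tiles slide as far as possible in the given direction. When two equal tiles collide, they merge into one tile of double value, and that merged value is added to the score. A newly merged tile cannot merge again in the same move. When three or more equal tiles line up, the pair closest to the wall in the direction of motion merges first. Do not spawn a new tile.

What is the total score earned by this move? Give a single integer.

Answer: 8

Derivation:
Slide right:
row 0: [0, 4, 32, 8] -> [0, 4, 32, 8]  score +0 (running 0)
row 1: [16, 0, 4, 64] -> [0, 16, 4, 64]  score +0 (running 0)
row 2: [32, 4, 4, 32] -> [0, 32, 8, 32]  score +8 (running 8)
row 3: [64, 8, 4, 32] -> [64, 8, 4, 32]  score +0 (running 8)
Board after move:
 0  4 32  8
 0 16  4 64
 0 32  8 32
64  8  4 32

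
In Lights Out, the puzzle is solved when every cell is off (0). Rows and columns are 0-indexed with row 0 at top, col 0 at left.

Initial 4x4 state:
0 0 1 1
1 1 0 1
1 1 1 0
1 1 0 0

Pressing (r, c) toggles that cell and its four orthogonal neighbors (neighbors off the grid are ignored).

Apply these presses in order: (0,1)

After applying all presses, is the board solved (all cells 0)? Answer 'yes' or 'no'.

Answer: no

Derivation:
After press 1 at (0,1):
1 1 0 1
1 0 0 1
1 1 1 0
1 1 0 0

Lights still on: 10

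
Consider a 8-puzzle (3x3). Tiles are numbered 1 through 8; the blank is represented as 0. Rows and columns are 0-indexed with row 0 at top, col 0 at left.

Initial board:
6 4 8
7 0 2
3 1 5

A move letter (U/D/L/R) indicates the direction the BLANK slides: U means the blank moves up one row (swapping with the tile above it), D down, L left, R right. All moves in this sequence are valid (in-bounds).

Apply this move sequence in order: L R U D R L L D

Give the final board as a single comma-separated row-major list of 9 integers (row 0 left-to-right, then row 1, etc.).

Answer: 6, 4, 8, 3, 7, 2, 0, 1, 5

Derivation:
After move 1 (L):
6 4 8
0 7 2
3 1 5

After move 2 (R):
6 4 8
7 0 2
3 1 5

After move 3 (U):
6 0 8
7 4 2
3 1 5

After move 4 (D):
6 4 8
7 0 2
3 1 5

After move 5 (R):
6 4 8
7 2 0
3 1 5

After move 6 (L):
6 4 8
7 0 2
3 1 5

After move 7 (L):
6 4 8
0 7 2
3 1 5

After move 8 (D):
6 4 8
3 7 2
0 1 5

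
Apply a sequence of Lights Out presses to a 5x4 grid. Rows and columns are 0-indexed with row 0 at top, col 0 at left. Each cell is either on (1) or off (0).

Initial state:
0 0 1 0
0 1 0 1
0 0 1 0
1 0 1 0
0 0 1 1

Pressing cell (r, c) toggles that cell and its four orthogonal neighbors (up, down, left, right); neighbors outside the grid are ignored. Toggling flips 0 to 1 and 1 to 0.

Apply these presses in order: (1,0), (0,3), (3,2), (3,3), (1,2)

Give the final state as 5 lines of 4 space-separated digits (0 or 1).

After press 1 at (1,0):
1 0 1 0
1 0 0 1
1 0 1 0
1 0 1 0
0 0 1 1

After press 2 at (0,3):
1 0 0 1
1 0 0 0
1 0 1 0
1 0 1 0
0 0 1 1

After press 3 at (3,2):
1 0 0 1
1 0 0 0
1 0 0 0
1 1 0 1
0 0 0 1

After press 4 at (3,3):
1 0 0 1
1 0 0 0
1 0 0 1
1 1 1 0
0 0 0 0

After press 5 at (1,2):
1 0 1 1
1 1 1 1
1 0 1 1
1 1 1 0
0 0 0 0

Answer: 1 0 1 1
1 1 1 1
1 0 1 1
1 1 1 0
0 0 0 0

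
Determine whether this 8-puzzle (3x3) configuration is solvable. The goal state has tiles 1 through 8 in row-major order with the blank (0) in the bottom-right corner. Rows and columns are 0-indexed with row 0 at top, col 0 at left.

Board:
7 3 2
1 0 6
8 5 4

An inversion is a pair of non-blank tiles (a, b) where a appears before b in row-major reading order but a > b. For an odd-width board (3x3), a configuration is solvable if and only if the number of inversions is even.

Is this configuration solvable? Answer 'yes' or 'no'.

Inversions (pairs i<j in row-major order where tile[i] > tile[j] > 0): 14
14 is even, so the puzzle is solvable.

Answer: yes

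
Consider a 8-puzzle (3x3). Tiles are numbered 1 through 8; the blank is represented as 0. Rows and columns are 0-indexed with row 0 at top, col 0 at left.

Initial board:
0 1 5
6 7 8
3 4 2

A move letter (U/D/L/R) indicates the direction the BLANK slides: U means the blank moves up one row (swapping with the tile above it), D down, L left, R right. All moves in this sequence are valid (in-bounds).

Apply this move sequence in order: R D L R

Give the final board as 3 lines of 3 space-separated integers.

After move 1 (R):
1 0 5
6 7 8
3 4 2

After move 2 (D):
1 7 5
6 0 8
3 4 2

After move 3 (L):
1 7 5
0 6 8
3 4 2

After move 4 (R):
1 7 5
6 0 8
3 4 2

Answer: 1 7 5
6 0 8
3 4 2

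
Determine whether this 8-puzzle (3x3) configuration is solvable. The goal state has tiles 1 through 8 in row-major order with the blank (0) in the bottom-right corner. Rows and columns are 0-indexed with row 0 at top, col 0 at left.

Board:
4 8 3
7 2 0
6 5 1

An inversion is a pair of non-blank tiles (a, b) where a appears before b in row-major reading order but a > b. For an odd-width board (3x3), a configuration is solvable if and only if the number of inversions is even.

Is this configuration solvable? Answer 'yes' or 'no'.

Answer: no

Derivation:
Inversions (pairs i<j in row-major order where tile[i] > tile[j] > 0): 19
19 is odd, so the puzzle is not solvable.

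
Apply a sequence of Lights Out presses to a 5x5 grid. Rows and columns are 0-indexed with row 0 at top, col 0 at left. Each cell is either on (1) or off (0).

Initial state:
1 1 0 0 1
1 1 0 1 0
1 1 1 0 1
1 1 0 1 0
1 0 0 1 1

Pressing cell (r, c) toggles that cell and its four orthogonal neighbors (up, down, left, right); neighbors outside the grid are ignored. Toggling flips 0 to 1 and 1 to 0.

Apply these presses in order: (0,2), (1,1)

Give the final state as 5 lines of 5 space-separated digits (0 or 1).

Answer: 1 1 1 1 1
0 0 0 1 0
1 0 1 0 1
1 1 0 1 0
1 0 0 1 1

Derivation:
After press 1 at (0,2):
1 0 1 1 1
1 1 1 1 0
1 1 1 0 1
1 1 0 1 0
1 0 0 1 1

After press 2 at (1,1):
1 1 1 1 1
0 0 0 1 0
1 0 1 0 1
1 1 0 1 0
1 0 0 1 1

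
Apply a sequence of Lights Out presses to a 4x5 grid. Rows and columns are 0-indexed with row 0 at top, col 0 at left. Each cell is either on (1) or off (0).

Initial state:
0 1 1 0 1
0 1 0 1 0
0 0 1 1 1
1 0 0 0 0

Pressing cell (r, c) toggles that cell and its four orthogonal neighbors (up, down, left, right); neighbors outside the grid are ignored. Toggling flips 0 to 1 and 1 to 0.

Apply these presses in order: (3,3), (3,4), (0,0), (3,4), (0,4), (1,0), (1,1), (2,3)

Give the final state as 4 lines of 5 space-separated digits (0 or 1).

After press 1 at (3,3):
0 1 1 0 1
0 1 0 1 0
0 0 1 0 1
1 0 1 1 1

After press 2 at (3,4):
0 1 1 0 1
0 1 0 1 0
0 0 1 0 0
1 0 1 0 0

After press 3 at (0,0):
1 0 1 0 1
1 1 0 1 0
0 0 1 0 0
1 0 1 0 0

After press 4 at (3,4):
1 0 1 0 1
1 1 0 1 0
0 0 1 0 1
1 0 1 1 1

After press 5 at (0,4):
1 0 1 1 0
1 1 0 1 1
0 0 1 0 1
1 0 1 1 1

After press 6 at (1,0):
0 0 1 1 0
0 0 0 1 1
1 0 1 0 1
1 0 1 1 1

After press 7 at (1,1):
0 1 1 1 0
1 1 1 1 1
1 1 1 0 1
1 0 1 1 1

After press 8 at (2,3):
0 1 1 1 0
1 1 1 0 1
1 1 0 1 0
1 0 1 0 1

Answer: 0 1 1 1 0
1 1 1 0 1
1 1 0 1 0
1 0 1 0 1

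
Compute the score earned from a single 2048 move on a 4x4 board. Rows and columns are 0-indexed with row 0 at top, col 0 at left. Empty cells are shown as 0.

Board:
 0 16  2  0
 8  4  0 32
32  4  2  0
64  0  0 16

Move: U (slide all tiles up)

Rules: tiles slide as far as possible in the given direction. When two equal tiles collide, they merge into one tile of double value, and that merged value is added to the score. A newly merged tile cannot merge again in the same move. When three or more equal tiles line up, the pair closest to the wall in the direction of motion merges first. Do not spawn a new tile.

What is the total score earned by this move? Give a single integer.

Answer: 12

Derivation:
Slide up:
col 0: [0, 8, 32, 64] -> [8, 32, 64, 0]  score +0 (running 0)
col 1: [16, 4, 4, 0] -> [16, 8, 0, 0]  score +8 (running 8)
col 2: [2, 0, 2, 0] -> [4, 0, 0, 0]  score +4 (running 12)
col 3: [0, 32, 0, 16] -> [32, 16, 0, 0]  score +0 (running 12)
Board after move:
 8 16  4 32
32  8  0 16
64  0  0  0
 0  0  0  0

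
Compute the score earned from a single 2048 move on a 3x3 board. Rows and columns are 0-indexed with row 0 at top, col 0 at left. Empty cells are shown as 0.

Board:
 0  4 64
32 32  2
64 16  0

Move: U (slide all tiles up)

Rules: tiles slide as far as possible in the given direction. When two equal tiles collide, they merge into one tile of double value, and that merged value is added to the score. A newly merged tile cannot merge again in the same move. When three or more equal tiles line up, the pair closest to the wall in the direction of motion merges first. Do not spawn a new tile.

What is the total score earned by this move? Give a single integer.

Slide up:
col 0: [0, 32, 64] -> [32, 64, 0]  score +0 (running 0)
col 1: [4, 32, 16] -> [4, 32, 16]  score +0 (running 0)
col 2: [64, 2, 0] -> [64, 2, 0]  score +0 (running 0)
Board after move:
32  4 64
64 32  2
 0 16  0

Answer: 0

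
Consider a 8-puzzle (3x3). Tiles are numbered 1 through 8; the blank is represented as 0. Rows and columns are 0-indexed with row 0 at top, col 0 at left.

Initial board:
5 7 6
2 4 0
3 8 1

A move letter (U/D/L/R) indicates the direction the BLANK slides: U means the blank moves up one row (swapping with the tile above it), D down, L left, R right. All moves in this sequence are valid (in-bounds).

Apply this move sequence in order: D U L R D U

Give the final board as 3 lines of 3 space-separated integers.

After move 1 (D):
5 7 6
2 4 1
3 8 0

After move 2 (U):
5 7 6
2 4 0
3 8 1

After move 3 (L):
5 7 6
2 0 4
3 8 1

After move 4 (R):
5 7 6
2 4 0
3 8 1

After move 5 (D):
5 7 6
2 4 1
3 8 0

After move 6 (U):
5 7 6
2 4 0
3 8 1

Answer: 5 7 6
2 4 0
3 8 1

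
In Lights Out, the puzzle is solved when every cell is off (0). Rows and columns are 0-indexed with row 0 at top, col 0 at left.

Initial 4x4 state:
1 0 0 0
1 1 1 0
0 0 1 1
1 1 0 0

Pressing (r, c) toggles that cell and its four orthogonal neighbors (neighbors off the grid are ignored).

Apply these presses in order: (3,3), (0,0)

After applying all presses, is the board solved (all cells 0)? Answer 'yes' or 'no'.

Answer: no

Derivation:
After press 1 at (3,3):
1 0 0 0
1 1 1 0
0 0 1 0
1 1 1 1

After press 2 at (0,0):
0 1 0 0
0 1 1 0
0 0 1 0
1 1 1 1

Lights still on: 8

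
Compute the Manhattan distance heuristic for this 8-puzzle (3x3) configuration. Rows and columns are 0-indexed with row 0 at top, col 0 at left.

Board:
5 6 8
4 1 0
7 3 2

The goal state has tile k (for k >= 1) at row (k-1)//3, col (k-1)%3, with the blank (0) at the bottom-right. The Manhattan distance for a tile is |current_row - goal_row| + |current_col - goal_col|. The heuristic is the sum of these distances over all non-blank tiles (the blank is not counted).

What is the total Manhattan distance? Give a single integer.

Tile 5: at (0,0), goal (1,1), distance |0-1|+|0-1| = 2
Tile 6: at (0,1), goal (1,2), distance |0-1|+|1-2| = 2
Tile 8: at (0,2), goal (2,1), distance |0-2|+|2-1| = 3
Tile 4: at (1,0), goal (1,0), distance |1-1|+|0-0| = 0
Tile 1: at (1,1), goal (0,0), distance |1-0|+|1-0| = 2
Tile 7: at (2,0), goal (2,0), distance |2-2|+|0-0| = 0
Tile 3: at (2,1), goal (0,2), distance |2-0|+|1-2| = 3
Tile 2: at (2,2), goal (0,1), distance |2-0|+|2-1| = 3
Sum: 2 + 2 + 3 + 0 + 2 + 0 + 3 + 3 = 15

Answer: 15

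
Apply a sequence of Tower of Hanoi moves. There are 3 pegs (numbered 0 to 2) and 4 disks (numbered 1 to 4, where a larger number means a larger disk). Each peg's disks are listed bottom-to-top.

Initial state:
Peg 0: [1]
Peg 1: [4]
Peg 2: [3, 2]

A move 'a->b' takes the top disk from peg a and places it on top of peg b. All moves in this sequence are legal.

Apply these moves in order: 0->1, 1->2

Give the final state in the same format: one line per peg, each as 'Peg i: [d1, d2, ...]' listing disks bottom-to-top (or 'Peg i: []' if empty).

Answer: Peg 0: []
Peg 1: [4]
Peg 2: [3, 2, 1]

Derivation:
After move 1 (0->1):
Peg 0: []
Peg 1: [4, 1]
Peg 2: [3, 2]

After move 2 (1->2):
Peg 0: []
Peg 1: [4]
Peg 2: [3, 2, 1]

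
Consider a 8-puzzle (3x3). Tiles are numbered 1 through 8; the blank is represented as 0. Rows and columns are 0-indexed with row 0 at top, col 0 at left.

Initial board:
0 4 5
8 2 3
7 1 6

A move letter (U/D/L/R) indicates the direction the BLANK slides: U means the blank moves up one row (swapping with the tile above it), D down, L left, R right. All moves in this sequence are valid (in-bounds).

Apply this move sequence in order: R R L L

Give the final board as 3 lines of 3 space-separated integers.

After move 1 (R):
4 0 5
8 2 3
7 1 6

After move 2 (R):
4 5 0
8 2 3
7 1 6

After move 3 (L):
4 0 5
8 2 3
7 1 6

After move 4 (L):
0 4 5
8 2 3
7 1 6

Answer: 0 4 5
8 2 3
7 1 6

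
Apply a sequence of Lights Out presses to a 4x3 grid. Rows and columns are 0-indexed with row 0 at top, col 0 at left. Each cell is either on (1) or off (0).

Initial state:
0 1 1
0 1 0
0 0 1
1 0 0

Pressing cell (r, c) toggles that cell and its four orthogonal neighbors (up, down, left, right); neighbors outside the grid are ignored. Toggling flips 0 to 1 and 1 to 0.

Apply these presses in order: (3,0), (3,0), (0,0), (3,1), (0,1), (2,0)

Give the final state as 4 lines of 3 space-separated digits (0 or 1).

Answer: 0 1 0
0 0 0
1 0 1
1 1 1

Derivation:
After press 1 at (3,0):
0 1 1
0 1 0
1 0 1
0 1 0

After press 2 at (3,0):
0 1 1
0 1 0
0 0 1
1 0 0

After press 3 at (0,0):
1 0 1
1 1 0
0 0 1
1 0 0

After press 4 at (3,1):
1 0 1
1 1 0
0 1 1
0 1 1

After press 5 at (0,1):
0 1 0
1 0 0
0 1 1
0 1 1

After press 6 at (2,0):
0 1 0
0 0 0
1 0 1
1 1 1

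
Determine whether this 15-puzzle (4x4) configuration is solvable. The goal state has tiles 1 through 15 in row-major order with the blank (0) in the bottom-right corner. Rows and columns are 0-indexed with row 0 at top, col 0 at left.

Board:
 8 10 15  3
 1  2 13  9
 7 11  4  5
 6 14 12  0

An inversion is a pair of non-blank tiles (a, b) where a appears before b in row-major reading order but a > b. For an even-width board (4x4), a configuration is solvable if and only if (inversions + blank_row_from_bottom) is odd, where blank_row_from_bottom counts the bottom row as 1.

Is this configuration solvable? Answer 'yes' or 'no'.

Inversions: 47
Blank is in row 3 (0-indexed from top), which is row 1 counting from the bottom (bottom = 1).
47 + 1 = 48, which is even, so the puzzle is not solvable.

Answer: no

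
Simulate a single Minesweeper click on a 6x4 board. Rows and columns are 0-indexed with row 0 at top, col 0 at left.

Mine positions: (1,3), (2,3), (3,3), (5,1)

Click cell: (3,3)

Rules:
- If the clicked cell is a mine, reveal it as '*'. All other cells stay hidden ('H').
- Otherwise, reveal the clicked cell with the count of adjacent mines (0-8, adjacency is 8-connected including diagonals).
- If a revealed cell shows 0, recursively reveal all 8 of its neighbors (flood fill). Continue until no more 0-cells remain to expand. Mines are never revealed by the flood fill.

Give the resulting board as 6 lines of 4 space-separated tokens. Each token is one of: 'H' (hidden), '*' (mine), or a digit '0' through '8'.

H H H H
H H H H
H H H H
H H H *
H H H H
H H H H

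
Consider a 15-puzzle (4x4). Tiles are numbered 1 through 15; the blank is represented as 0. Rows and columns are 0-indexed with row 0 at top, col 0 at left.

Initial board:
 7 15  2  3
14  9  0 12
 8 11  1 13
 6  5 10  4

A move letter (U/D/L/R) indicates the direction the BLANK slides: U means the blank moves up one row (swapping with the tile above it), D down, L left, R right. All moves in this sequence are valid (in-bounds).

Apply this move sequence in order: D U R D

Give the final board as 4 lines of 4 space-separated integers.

Answer:  7 15  2  3
14  9 12 13
 8 11  1  0
 6  5 10  4

Derivation:
After move 1 (D):
 7 15  2  3
14  9  1 12
 8 11  0 13
 6  5 10  4

After move 2 (U):
 7 15  2  3
14  9  0 12
 8 11  1 13
 6  5 10  4

After move 3 (R):
 7 15  2  3
14  9 12  0
 8 11  1 13
 6  5 10  4

After move 4 (D):
 7 15  2  3
14  9 12 13
 8 11  1  0
 6  5 10  4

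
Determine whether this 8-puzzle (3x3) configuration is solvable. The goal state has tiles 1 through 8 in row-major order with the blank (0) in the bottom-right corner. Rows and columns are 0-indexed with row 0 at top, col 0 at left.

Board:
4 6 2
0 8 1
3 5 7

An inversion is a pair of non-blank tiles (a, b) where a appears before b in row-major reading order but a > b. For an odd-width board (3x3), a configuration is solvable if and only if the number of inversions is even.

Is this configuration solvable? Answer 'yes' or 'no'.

Inversions (pairs i<j in row-major order where tile[i] > tile[j] > 0): 12
12 is even, so the puzzle is solvable.

Answer: yes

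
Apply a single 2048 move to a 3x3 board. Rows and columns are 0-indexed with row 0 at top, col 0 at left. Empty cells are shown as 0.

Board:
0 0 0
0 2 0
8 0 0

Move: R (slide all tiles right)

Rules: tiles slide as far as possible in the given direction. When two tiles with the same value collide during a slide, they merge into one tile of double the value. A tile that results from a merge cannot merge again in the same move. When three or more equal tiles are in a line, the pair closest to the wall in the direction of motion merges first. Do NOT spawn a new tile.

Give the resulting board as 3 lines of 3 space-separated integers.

Slide right:
row 0: [0, 0, 0] -> [0, 0, 0]
row 1: [0, 2, 0] -> [0, 0, 2]
row 2: [8, 0, 0] -> [0, 0, 8]

Answer: 0 0 0
0 0 2
0 0 8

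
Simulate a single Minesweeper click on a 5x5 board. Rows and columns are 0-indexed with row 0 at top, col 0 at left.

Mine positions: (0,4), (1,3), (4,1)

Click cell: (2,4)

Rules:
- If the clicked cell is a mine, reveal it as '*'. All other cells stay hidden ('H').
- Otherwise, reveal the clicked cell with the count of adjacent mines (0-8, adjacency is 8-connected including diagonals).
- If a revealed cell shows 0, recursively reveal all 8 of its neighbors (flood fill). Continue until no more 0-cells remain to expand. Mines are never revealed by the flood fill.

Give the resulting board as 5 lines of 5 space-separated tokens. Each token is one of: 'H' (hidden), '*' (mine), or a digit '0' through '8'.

H H H H H
H H H H H
H H H H 1
H H H H H
H H H H H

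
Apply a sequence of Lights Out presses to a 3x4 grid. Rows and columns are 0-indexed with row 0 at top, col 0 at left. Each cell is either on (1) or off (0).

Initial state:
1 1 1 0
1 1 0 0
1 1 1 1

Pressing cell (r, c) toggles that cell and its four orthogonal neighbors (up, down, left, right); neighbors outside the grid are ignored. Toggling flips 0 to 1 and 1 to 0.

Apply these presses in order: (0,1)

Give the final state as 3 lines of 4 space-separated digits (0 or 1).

After press 1 at (0,1):
0 0 0 0
1 0 0 0
1 1 1 1

Answer: 0 0 0 0
1 0 0 0
1 1 1 1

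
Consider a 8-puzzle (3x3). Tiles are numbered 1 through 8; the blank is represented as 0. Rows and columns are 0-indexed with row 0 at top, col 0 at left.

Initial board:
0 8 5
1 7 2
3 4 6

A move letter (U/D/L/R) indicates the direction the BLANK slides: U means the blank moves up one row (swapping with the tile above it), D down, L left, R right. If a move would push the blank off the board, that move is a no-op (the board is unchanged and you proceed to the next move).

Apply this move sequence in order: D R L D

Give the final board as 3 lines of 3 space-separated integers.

Answer: 1 8 5
3 7 2
0 4 6

Derivation:
After move 1 (D):
1 8 5
0 7 2
3 4 6

After move 2 (R):
1 8 5
7 0 2
3 4 6

After move 3 (L):
1 8 5
0 7 2
3 4 6

After move 4 (D):
1 8 5
3 7 2
0 4 6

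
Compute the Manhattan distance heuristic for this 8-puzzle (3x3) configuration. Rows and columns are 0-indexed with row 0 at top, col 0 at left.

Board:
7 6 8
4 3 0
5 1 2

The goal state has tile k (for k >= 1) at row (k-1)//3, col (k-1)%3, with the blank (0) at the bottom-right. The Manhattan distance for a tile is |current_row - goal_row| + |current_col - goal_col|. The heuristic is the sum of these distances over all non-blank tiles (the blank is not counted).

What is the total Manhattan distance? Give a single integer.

Answer: 17

Derivation:
Tile 7: at (0,0), goal (2,0), distance |0-2|+|0-0| = 2
Tile 6: at (0,1), goal (1,2), distance |0-1|+|1-2| = 2
Tile 8: at (0,2), goal (2,1), distance |0-2|+|2-1| = 3
Tile 4: at (1,0), goal (1,0), distance |1-1|+|0-0| = 0
Tile 3: at (1,1), goal (0,2), distance |1-0|+|1-2| = 2
Tile 5: at (2,0), goal (1,1), distance |2-1|+|0-1| = 2
Tile 1: at (2,1), goal (0,0), distance |2-0|+|1-0| = 3
Tile 2: at (2,2), goal (0,1), distance |2-0|+|2-1| = 3
Sum: 2 + 2 + 3 + 0 + 2 + 2 + 3 + 3 = 17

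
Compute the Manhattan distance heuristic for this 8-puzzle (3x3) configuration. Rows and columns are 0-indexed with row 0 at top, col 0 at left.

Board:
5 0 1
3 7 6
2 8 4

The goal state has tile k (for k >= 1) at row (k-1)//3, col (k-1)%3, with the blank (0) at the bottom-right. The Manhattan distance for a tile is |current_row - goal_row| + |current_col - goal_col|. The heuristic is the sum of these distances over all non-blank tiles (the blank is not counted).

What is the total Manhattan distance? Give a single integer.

Tile 5: at (0,0), goal (1,1), distance |0-1|+|0-1| = 2
Tile 1: at (0,2), goal (0,0), distance |0-0|+|2-0| = 2
Tile 3: at (1,0), goal (0,2), distance |1-0|+|0-2| = 3
Tile 7: at (1,1), goal (2,0), distance |1-2|+|1-0| = 2
Tile 6: at (1,2), goal (1,2), distance |1-1|+|2-2| = 0
Tile 2: at (2,0), goal (0,1), distance |2-0|+|0-1| = 3
Tile 8: at (2,1), goal (2,1), distance |2-2|+|1-1| = 0
Tile 4: at (2,2), goal (1,0), distance |2-1|+|2-0| = 3
Sum: 2 + 2 + 3 + 2 + 0 + 3 + 0 + 3 = 15

Answer: 15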